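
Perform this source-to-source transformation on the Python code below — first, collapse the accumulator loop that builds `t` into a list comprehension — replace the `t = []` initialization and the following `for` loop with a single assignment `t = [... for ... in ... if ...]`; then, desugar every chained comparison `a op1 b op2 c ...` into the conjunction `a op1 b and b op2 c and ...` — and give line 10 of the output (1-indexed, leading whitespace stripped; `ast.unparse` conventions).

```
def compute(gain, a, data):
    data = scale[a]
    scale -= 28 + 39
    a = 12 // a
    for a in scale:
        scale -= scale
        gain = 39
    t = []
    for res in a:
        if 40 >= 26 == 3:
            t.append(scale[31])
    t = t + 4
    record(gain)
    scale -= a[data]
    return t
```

Transformed code:
def compute(gain, a, data):
    data = scale[a]
    scale -= 28 + 39
    a = 12 // a
    for a in scale:
        scale -= scale
        gain = 39
    t = [scale[31] for res in a if 40 >= 26 and 26 == 3]
    t = t + 4
    record(gain)
    scale -= a[data]
    return t

record(gain)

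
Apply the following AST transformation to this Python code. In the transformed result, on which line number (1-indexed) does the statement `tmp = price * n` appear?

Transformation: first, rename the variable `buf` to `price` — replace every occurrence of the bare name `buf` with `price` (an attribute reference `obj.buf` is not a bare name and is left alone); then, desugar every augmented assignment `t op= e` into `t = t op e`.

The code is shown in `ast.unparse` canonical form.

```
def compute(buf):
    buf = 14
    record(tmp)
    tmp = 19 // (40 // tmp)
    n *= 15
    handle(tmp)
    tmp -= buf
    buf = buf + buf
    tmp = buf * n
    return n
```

9

Transformed code:
def compute(price):
    price = 14
    record(tmp)
    tmp = 19 // (40 // tmp)
    n = n * 15
    handle(tmp)
    tmp = tmp - price
    price = price + price
    tmp = price * n
    return n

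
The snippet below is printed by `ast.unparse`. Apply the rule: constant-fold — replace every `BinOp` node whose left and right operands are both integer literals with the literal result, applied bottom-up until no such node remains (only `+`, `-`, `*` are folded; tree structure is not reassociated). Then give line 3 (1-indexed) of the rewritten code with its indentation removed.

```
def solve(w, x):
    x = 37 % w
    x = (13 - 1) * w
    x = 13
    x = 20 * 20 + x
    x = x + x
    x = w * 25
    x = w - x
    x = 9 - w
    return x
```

Transformed code:
def solve(w, x):
    x = 37 % w
    x = 12 * w
    x = 13
    x = 400 + x
    x = x + x
    x = w * 25
    x = w - x
    x = 9 - w
    return x

x = 12 * w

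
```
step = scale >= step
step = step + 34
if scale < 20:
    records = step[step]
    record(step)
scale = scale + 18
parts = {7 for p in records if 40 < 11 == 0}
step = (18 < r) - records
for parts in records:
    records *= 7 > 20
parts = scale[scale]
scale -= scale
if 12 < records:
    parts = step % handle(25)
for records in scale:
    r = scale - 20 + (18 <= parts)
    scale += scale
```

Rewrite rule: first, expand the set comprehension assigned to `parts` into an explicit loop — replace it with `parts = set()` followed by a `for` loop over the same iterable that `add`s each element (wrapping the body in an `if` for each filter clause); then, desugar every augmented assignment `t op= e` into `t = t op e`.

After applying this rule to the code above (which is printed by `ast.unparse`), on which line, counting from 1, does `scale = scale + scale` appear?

Transformed code:
step = scale >= step
step = step + 34
if scale < 20:
    records = step[step]
    record(step)
scale = scale + 18
parts = set()
for p in records:
    if 40 < 11 == 0:
        parts.add(7)
step = (18 < r) - records
for parts in records:
    records = records * (7 > 20)
parts = scale[scale]
scale = scale - scale
if 12 < records:
    parts = step % handle(25)
for records in scale:
    r = scale - 20 + (18 <= parts)
    scale = scale + scale

20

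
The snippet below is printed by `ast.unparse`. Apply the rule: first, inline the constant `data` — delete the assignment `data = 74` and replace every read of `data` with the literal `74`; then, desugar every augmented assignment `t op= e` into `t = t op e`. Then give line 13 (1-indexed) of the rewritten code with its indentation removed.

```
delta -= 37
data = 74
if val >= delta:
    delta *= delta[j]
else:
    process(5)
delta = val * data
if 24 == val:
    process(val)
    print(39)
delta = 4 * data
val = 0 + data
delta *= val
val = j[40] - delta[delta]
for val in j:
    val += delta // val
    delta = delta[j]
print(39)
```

val = j[40] - delta[delta]

Transformed code:
delta = delta - 37
if val >= delta:
    delta = delta * delta[j]
else:
    process(5)
delta = val * 74
if 24 == val:
    process(val)
    print(39)
delta = 4 * 74
val = 0 + 74
delta = delta * val
val = j[40] - delta[delta]
for val in j:
    val = val + delta // val
    delta = delta[j]
print(39)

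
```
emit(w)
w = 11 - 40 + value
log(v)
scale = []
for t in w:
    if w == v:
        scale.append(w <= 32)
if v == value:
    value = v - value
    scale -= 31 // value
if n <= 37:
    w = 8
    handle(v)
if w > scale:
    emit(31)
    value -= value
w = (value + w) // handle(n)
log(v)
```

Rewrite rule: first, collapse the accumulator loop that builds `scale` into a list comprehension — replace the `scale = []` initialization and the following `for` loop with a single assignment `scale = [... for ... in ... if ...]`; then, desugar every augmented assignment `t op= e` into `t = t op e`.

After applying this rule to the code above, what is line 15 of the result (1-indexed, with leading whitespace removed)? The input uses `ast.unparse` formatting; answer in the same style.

log(v)

Transformed code:
emit(w)
w = 11 - 40 + value
log(v)
scale = [w <= 32 for t in w if w == v]
if v == value:
    value = v - value
    scale = scale - 31 // value
if n <= 37:
    w = 8
    handle(v)
if w > scale:
    emit(31)
    value = value - value
w = (value + w) // handle(n)
log(v)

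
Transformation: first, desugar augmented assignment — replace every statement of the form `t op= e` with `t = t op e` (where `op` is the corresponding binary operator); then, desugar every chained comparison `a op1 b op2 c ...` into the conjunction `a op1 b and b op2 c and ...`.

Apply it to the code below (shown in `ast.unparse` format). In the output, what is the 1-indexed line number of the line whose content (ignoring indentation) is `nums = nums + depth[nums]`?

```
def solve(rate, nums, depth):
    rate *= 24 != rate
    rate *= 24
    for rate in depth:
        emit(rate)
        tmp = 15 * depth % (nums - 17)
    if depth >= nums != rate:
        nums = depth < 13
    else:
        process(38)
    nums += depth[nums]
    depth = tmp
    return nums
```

11

Transformed code:
def solve(rate, nums, depth):
    rate = rate * (24 != rate)
    rate = rate * 24
    for rate in depth:
        emit(rate)
        tmp = 15 * depth % (nums - 17)
    if depth >= nums and nums != rate:
        nums = depth < 13
    else:
        process(38)
    nums = nums + depth[nums]
    depth = tmp
    return nums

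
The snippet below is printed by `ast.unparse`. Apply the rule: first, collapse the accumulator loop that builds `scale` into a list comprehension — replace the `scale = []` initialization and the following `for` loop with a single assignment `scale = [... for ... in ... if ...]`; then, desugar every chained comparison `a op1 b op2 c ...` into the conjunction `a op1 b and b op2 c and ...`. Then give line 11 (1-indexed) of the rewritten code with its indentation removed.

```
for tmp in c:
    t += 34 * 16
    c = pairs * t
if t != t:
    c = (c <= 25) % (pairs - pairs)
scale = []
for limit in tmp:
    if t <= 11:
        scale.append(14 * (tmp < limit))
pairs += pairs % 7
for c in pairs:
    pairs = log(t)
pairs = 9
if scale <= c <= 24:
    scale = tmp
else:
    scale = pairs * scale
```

Transformed code:
for tmp in c:
    t += 34 * 16
    c = pairs * t
if t != t:
    c = (c <= 25) % (pairs - pairs)
scale = [14 * (tmp < limit) for limit in tmp if t <= 11]
pairs += pairs % 7
for c in pairs:
    pairs = log(t)
pairs = 9
if scale <= c and c <= 24:
    scale = tmp
else:
    scale = pairs * scale

if scale <= c and c <= 24:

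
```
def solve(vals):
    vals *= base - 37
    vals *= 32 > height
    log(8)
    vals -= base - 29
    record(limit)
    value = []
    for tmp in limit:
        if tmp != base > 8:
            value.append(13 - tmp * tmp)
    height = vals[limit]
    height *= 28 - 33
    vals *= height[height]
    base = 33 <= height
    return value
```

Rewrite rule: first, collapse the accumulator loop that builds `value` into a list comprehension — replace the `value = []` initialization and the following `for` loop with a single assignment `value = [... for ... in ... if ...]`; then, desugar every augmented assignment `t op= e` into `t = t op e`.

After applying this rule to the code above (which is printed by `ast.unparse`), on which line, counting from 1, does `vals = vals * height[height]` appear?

10

Transformed code:
def solve(vals):
    vals = vals * (base - 37)
    vals = vals * (32 > height)
    log(8)
    vals = vals - (base - 29)
    record(limit)
    value = [13 - tmp * tmp for tmp in limit if tmp != base > 8]
    height = vals[limit]
    height = height * (28 - 33)
    vals = vals * height[height]
    base = 33 <= height
    return value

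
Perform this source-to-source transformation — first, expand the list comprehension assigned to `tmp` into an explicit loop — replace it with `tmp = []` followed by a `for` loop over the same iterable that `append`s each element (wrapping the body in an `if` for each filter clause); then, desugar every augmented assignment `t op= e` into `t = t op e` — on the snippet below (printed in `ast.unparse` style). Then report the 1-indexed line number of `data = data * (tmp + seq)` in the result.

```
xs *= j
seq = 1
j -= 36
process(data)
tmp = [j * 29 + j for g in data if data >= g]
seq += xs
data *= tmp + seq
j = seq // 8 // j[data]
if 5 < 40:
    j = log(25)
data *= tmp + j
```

Transformed code:
xs = xs * j
seq = 1
j = j - 36
process(data)
tmp = []
for g in data:
    if data >= g:
        tmp.append(j * 29 + j)
seq = seq + xs
data = data * (tmp + seq)
j = seq // 8 // j[data]
if 5 < 40:
    j = log(25)
data = data * (tmp + j)

10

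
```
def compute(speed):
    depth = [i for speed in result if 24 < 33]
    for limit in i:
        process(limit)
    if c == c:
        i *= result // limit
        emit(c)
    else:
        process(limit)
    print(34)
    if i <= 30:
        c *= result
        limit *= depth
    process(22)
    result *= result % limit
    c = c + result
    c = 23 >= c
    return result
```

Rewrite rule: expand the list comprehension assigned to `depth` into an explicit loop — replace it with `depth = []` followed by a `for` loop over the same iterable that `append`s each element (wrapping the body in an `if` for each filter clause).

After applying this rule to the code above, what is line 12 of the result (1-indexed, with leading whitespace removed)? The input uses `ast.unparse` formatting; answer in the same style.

Transformed code:
def compute(speed):
    depth = []
    for speed in result:
        if 24 < 33:
            depth.append(i)
    for limit in i:
        process(limit)
    if c == c:
        i *= result // limit
        emit(c)
    else:
        process(limit)
    print(34)
    if i <= 30:
        c *= result
        limit *= depth
    process(22)
    result *= result % limit
    c = c + result
    c = 23 >= c
    return result

process(limit)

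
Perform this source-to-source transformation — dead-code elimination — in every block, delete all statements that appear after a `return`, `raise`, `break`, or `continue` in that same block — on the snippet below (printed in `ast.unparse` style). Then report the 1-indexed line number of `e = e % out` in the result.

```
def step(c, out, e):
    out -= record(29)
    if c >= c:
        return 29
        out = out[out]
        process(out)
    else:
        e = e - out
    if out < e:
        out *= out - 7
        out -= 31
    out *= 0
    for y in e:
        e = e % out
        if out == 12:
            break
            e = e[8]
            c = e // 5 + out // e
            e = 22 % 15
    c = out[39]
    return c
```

Transformed code:
def step(c, out, e):
    out -= record(29)
    if c >= c:
        return 29
    else:
        e = e - out
    if out < e:
        out *= out - 7
        out -= 31
    out *= 0
    for y in e:
        e = e % out
        if out == 12:
            break
    c = out[39]
    return c

12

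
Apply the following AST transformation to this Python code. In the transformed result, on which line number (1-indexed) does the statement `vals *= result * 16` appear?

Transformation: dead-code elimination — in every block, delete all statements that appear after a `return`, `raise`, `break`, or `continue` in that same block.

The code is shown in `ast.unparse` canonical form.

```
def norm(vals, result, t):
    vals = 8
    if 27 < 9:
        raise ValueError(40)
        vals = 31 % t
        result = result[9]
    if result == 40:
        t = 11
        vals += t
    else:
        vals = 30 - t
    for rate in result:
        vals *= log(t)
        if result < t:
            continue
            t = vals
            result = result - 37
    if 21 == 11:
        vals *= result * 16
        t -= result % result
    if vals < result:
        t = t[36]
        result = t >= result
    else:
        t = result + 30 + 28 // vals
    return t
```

Transformed code:
def norm(vals, result, t):
    vals = 8
    if 27 < 9:
        raise ValueError(40)
    if result == 40:
        t = 11
        vals += t
    else:
        vals = 30 - t
    for rate in result:
        vals *= log(t)
        if result < t:
            continue
    if 21 == 11:
        vals *= result * 16
        t -= result % result
    if vals < result:
        t = t[36]
        result = t >= result
    else:
        t = result + 30 + 28 // vals
    return t

15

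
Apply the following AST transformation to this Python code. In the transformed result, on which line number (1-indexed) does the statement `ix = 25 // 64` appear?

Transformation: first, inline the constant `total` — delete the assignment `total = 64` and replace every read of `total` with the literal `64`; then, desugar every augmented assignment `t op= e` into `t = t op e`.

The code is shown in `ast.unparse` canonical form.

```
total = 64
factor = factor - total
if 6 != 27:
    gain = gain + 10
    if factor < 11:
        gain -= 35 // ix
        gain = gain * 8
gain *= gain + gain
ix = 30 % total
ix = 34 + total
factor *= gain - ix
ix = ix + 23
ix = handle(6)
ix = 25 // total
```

Transformed code:
factor = factor - 64
if 6 != 27:
    gain = gain + 10
    if factor < 11:
        gain = gain - 35 // ix
        gain = gain * 8
gain = gain * (gain + gain)
ix = 30 % 64
ix = 34 + 64
factor = factor * (gain - ix)
ix = ix + 23
ix = handle(6)
ix = 25 // 64

13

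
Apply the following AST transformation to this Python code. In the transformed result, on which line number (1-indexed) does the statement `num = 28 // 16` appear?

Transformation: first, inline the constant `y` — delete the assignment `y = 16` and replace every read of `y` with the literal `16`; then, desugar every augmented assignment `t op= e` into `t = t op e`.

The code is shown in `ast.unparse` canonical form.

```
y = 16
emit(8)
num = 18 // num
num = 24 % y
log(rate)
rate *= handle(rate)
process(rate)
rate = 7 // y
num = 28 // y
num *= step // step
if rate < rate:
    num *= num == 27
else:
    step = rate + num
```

8

Transformed code:
emit(8)
num = 18 // num
num = 24 % 16
log(rate)
rate = rate * handle(rate)
process(rate)
rate = 7 // 16
num = 28 // 16
num = num * (step // step)
if rate < rate:
    num = num * (num == 27)
else:
    step = rate + num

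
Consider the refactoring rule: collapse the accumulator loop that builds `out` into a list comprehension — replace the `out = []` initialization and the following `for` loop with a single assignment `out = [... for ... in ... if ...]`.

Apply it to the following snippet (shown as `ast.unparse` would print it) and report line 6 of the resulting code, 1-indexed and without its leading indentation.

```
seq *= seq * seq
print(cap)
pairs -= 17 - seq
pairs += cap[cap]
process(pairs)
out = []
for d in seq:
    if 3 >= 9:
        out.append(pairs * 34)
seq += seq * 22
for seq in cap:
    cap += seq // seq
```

out = [pairs * 34 for d in seq if 3 >= 9]

Transformed code:
seq *= seq * seq
print(cap)
pairs -= 17 - seq
pairs += cap[cap]
process(pairs)
out = [pairs * 34 for d in seq if 3 >= 9]
seq += seq * 22
for seq in cap:
    cap += seq // seq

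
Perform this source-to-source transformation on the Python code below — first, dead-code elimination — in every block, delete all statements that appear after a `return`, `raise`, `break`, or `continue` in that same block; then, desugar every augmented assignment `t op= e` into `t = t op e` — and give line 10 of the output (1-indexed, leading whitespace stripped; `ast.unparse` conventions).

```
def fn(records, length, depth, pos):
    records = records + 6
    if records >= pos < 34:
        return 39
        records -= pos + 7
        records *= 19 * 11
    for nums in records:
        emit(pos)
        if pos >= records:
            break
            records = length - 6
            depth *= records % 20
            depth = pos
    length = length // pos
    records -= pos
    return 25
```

Transformed code:
def fn(records, length, depth, pos):
    records = records + 6
    if records >= pos < 34:
        return 39
    for nums in records:
        emit(pos)
        if pos >= records:
            break
    length = length // pos
    records = records - pos
    return 25

records = records - pos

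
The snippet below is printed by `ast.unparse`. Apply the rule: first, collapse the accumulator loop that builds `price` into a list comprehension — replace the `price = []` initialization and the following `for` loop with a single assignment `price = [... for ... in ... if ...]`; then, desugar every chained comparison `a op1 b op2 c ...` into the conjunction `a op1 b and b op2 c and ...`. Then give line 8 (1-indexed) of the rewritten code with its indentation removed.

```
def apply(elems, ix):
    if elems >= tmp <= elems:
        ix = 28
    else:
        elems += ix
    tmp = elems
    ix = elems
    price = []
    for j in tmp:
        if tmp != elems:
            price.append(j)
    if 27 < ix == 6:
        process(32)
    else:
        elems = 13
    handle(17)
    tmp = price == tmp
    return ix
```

Transformed code:
def apply(elems, ix):
    if elems >= tmp and tmp <= elems:
        ix = 28
    else:
        elems += ix
    tmp = elems
    ix = elems
    price = [j for j in tmp if tmp != elems]
    if 27 < ix and ix == 6:
        process(32)
    else:
        elems = 13
    handle(17)
    tmp = price == tmp
    return ix

price = [j for j in tmp if tmp != elems]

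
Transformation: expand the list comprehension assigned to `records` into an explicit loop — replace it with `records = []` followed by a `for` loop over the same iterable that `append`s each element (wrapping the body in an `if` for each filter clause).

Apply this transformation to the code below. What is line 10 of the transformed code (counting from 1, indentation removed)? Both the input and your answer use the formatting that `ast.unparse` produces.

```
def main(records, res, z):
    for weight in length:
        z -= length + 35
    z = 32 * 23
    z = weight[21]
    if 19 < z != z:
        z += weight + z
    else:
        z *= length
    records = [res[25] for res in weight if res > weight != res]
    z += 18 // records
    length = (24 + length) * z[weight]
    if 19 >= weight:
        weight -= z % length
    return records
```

records = []

Transformed code:
def main(records, res, z):
    for weight in length:
        z -= length + 35
    z = 32 * 23
    z = weight[21]
    if 19 < z != z:
        z += weight + z
    else:
        z *= length
    records = []
    for res in weight:
        if res > weight != res:
            records.append(res[25])
    z += 18 // records
    length = (24 + length) * z[weight]
    if 19 >= weight:
        weight -= z % length
    return records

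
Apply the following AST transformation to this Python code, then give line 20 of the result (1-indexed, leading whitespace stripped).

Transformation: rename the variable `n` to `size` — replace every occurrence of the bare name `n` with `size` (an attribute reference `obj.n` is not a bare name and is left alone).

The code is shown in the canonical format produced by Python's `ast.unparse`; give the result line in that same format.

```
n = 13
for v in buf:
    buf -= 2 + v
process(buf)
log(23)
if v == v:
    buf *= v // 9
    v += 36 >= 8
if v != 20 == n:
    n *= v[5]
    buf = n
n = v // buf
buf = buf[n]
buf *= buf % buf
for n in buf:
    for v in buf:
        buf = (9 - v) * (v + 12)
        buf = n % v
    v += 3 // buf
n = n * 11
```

Transformed code:
size = 13
for v in buf:
    buf -= 2 + v
process(buf)
log(23)
if v == v:
    buf *= v // 9
    v += 36 >= 8
if v != 20 == size:
    size *= v[5]
    buf = size
size = v // buf
buf = buf[size]
buf *= buf % buf
for size in buf:
    for v in buf:
        buf = (9 - v) * (v + 12)
        buf = size % v
    v += 3 // buf
size = size * 11

size = size * 11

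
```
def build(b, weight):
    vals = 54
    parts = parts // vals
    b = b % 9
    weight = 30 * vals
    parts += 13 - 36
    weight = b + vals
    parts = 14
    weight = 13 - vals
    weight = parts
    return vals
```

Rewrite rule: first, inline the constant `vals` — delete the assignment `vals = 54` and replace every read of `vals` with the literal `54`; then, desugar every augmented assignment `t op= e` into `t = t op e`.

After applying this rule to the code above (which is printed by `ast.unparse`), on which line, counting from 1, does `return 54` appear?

10

Transformed code:
def build(b, weight):
    parts = parts // 54
    b = b % 9
    weight = 30 * 54
    parts = parts + (13 - 36)
    weight = b + 54
    parts = 14
    weight = 13 - 54
    weight = parts
    return 54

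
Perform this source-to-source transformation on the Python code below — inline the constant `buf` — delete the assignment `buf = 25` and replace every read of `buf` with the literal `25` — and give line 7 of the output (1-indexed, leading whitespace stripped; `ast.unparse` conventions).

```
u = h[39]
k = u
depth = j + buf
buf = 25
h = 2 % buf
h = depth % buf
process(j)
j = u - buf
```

Transformed code:
u = h[39]
k = u
depth = j + 25
h = 2 % 25
h = depth % 25
process(j)
j = u - 25

j = u - 25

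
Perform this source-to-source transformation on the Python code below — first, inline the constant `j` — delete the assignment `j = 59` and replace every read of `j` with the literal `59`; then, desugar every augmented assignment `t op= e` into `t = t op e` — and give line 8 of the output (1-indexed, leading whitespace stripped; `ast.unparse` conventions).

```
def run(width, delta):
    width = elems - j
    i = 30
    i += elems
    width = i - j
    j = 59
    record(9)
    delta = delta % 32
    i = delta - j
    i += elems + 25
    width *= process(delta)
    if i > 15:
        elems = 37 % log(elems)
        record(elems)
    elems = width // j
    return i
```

i = delta - 59

Transformed code:
def run(width, delta):
    width = elems - 59
    i = 30
    i = i + elems
    width = i - 59
    record(9)
    delta = delta % 32
    i = delta - 59
    i = i + (elems + 25)
    width = width * process(delta)
    if i > 15:
        elems = 37 % log(elems)
        record(elems)
    elems = width // 59
    return i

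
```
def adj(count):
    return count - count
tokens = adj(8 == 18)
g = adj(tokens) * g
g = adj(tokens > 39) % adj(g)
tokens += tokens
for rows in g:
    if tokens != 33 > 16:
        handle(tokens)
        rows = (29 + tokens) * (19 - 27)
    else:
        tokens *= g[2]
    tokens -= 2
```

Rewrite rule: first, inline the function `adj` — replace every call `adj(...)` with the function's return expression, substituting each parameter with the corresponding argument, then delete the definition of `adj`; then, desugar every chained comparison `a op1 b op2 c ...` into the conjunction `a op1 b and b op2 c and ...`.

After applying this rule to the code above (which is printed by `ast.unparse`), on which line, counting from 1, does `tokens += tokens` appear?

4

Transformed code:
tokens = (8 == 18) - (8 == 18)
g = (tokens - tokens) * g
g = ((tokens > 39) - (tokens > 39)) % (g - g)
tokens += tokens
for rows in g:
    if tokens != 33 and 33 > 16:
        handle(tokens)
        rows = (29 + tokens) * (19 - 27)
    else:
        tokens *= g[2]
    tokens -= 2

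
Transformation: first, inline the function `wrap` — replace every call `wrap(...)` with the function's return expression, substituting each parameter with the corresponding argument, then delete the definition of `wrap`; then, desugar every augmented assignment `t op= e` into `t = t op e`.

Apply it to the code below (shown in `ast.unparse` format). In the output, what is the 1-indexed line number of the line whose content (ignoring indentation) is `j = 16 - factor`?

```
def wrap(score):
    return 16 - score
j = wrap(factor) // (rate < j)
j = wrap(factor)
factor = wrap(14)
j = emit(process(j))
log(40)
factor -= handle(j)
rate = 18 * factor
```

Transformed code:
j = (16 - factor) // (rate < j)
j = 16 - factor
factor = 16 - 14
j = emit(process(j))
log(40)
factor = factor - handle(j)
rate = 18 * factor

2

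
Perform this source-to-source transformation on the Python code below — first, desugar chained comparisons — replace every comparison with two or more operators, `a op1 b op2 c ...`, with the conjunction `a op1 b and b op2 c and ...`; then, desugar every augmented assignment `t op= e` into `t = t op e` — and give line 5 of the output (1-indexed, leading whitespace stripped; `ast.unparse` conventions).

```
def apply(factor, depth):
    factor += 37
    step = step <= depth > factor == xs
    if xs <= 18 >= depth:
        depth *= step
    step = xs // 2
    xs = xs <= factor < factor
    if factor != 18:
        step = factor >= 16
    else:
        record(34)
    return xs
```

depth = depth * step

Transformed code:
def apply(factor, depth):
    factor = factor + 37
    step = step <= depth and depth > factor and (factor == xs)
    if xs <= 18 and 18 >= depth:
        depth = depth * step
    step = xs // 2
    xs = xs <= factor and factor < factor
    if factor != 18:
        step = factor >= 16
    else:
        record(34)
    return xs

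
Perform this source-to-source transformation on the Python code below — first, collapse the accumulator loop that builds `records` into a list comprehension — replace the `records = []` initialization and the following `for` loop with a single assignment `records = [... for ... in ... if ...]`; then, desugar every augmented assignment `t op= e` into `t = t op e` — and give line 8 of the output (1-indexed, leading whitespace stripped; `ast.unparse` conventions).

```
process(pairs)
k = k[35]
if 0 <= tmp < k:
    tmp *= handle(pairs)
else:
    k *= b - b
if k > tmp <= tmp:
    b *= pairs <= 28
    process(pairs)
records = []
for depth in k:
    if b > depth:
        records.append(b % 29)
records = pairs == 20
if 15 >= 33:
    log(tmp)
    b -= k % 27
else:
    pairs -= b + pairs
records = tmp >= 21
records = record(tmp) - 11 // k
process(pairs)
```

b = b * (pairs <= 28)

Transformed code:
process(pairs)
k = k[35]
if 0 <= tmp < k:
    tmp = tmp * handle(pairs)
else:
    k = k * (b - b)
if k > tmp <= tmp:
    b = b * (pairs <= 28)
    process(pairs)
records = [b % 29 for depth in k if b > depth]
records = pairs == 20
if 15 >= 33:
    log(tmp)
    b = b - k % 27
else:
    pairs = pairs - (b + pairs)
records = tmp >= 21
records = record(tmp) - 11 // k
process(pairs)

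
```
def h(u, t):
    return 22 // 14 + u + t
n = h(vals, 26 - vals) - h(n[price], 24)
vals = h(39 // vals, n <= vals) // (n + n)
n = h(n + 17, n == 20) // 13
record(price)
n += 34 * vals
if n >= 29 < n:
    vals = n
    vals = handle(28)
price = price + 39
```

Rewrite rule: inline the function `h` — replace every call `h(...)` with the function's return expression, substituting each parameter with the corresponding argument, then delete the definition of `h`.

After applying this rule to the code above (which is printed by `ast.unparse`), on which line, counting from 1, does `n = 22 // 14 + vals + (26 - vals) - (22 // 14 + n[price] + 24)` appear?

Transformed code:
n = 22 // 14 + vals + (26 - vals) - (22 // 14 + n[price] + 24)
vals = (22 // 14 + 39 // vals + (n <= vals)) // (n + n)
n = (22 // 14 + (n + 17) + (n == 20)) // 13
record(price)
n += 34 * vals
if n >= 29 < n:
    vals = n
    vals = handle(28)
price = price + 39

1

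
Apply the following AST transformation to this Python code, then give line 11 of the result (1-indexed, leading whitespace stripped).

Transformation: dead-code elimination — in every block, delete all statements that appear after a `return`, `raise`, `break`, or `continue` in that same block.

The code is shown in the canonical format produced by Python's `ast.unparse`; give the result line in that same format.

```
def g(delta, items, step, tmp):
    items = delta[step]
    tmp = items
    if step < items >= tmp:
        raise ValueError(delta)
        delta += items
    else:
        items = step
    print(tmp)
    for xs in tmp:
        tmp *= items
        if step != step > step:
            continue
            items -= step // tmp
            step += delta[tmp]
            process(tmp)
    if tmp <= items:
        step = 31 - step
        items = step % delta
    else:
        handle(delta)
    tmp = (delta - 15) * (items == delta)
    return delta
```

if step != step > step:

Transformed code:
def g(delta, items, step, tmp):
    items = delta[step]
    tmp = items
    if step < items >= tmp:
        raise ValueError(delta)
    else:
        items = step
    print(tmp)
    for xs in tmp:
        tmp *= items
        if step != step > step:
            continue
    if tmp <= items:
        step = 31 - step
        items = step % delta
    else:
        handle(delta)
    tmp = (delta - 15) * (items == delta)
    return delta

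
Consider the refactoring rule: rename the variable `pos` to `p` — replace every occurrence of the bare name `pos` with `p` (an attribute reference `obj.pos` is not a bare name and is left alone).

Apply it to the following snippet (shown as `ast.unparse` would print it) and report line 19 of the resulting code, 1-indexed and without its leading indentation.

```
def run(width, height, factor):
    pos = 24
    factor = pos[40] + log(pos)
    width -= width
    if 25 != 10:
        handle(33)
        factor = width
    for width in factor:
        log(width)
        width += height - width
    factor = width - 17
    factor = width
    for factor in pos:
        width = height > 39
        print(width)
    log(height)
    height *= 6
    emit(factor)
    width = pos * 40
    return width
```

width = p * 40

Transformed code:
def run(width, height, factor):
    p = 24
    factor = p[40] + log(p)
    width -= width
    if 25 != 10:
        handle(33)
        factor = width
    for width in factor:
        log(width)
        width += height - width
    factor = width - 17
    factor = width
    for factor in p:
        width = height > 39
        print(width)
    log(height)
    height *= 6
    emit(factor)
    width = p * 40
    return width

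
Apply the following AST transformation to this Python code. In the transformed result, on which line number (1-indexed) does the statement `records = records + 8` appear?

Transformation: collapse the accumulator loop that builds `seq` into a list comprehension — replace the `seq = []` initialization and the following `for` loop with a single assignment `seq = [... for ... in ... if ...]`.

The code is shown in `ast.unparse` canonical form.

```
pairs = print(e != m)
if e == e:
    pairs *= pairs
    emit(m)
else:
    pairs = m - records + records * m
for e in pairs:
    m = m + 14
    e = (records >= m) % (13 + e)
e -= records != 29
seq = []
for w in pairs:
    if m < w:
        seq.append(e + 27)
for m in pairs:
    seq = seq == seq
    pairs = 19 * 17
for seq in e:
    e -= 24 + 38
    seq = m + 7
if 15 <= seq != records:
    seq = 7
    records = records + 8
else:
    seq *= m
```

20

Transformed code:
pairs = print(e != m)
if e == e:
    pairs *= pairs
    emit(m)
else:
    pairs = m - records + records * m
for e in pairs:
    m = m + 14
    e = (records >= m) % (13 + e)
e -= records != 29
seq = [e + 27 for w in pairs if m < w]
for m in pairs:
    seq = seq == seq
    pairs = 19 * 17
for seq in e:
    e -= 24 + 38
    seq = m + 7
if 15 <= seq != records:
    seq = 7
    records = records + 8
else:
    seq *= m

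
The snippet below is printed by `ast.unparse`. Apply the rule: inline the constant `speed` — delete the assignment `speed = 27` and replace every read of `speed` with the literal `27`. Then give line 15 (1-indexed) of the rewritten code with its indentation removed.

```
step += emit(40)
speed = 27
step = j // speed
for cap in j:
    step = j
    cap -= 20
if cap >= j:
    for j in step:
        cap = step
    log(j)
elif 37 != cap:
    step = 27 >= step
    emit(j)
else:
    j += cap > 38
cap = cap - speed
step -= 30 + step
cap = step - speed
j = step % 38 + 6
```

cap = cap - 27

Transformed code:
step += emit(40)
step = j // 27
for cap in j:
    step = j
    cap -= 20
if cap >= j:
    for j in step:
        cap = step
    log(j)
elif 37 != cap:
    step = 27 >= step
    emit(j)
else:
    j += cap > 38
cap = cap - 27
step -= 30 + step
cap = step - 27
j = step % 38 + 6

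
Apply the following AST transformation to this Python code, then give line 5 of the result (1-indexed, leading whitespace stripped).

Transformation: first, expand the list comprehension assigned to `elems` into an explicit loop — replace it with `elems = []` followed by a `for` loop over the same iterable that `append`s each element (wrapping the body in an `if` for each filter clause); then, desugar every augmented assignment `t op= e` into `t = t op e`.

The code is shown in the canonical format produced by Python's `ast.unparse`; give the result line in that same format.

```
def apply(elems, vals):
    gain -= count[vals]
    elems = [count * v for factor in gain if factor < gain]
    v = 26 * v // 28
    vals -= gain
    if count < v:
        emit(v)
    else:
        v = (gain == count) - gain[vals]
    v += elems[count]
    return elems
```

if factor < gain:

Transformed code:
def apply(elems, vals):
    gain = gain - count[vals]
    elems = []
    for factor in gain:
        if factor < gain:
            elems.append(count * v)
    v = 26 * v // 28
    vals = vals - gain
    if count < v:
        emit(v)
    else:
        v = (gain == count) - gain[vals]
    v = v + elems[count]
    return elems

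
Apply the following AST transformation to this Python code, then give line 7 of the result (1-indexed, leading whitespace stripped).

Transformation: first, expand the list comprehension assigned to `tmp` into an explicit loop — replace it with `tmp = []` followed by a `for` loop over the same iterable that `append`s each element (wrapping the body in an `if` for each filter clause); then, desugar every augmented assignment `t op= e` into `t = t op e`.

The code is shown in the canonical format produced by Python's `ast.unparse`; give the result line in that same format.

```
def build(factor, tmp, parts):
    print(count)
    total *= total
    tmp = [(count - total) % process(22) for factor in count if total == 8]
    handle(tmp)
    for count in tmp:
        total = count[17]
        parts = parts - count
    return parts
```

Transformed code:
def build(factor, tmp, parts):
    print(count)
    total = total * total
    tmp = []
    for factor in count:
        if total == 8:
            tmp.append((count - total) % process(22))
    handle(tmp)
    for count in tmp:
        total = count[17]
        parts = parts - count
    return parts

tmp.append((count - total) % process(22))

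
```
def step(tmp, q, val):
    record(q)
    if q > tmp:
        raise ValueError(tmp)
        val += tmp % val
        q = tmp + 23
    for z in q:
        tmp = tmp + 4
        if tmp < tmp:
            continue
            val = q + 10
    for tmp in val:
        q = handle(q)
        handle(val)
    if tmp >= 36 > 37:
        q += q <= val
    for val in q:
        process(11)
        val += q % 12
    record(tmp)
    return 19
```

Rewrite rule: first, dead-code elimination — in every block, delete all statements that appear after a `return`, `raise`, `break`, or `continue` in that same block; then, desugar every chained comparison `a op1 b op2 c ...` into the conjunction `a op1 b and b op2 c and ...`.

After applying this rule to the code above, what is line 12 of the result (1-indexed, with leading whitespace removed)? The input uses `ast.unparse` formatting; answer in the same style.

Transformed code:
def step(tmp, q, val):
    record(q)
    if q > tmp:
        raise ValueError(tmp)
    for z in q:
        tmp = tmp + 4
        if tmp < tmp:
            continue
    for tmp in val:
        q = handle(q)
        handle(val)
    if tmp >= 36 and 36 > 37:
        q += q <= val
    for val in q:
        process(11)
        val += q % 12
    record(tmp)
    return 19

if tmp >= 36 and 36 > 37:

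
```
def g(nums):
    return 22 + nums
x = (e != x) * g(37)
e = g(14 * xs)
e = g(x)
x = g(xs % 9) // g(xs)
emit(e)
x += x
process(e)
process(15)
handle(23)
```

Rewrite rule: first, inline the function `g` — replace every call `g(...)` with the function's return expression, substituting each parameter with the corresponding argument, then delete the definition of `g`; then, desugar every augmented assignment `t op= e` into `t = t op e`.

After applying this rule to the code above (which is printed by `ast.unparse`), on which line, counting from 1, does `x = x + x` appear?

6

Transformed code:
x = (e != x) * (22 + 37)
e = 22 + 14 * xs
e = 22 + x
x = (22 + xs % 9) // (22 + xs)
emit(e)
x = x + x
process(e)
process(15)
handle(23)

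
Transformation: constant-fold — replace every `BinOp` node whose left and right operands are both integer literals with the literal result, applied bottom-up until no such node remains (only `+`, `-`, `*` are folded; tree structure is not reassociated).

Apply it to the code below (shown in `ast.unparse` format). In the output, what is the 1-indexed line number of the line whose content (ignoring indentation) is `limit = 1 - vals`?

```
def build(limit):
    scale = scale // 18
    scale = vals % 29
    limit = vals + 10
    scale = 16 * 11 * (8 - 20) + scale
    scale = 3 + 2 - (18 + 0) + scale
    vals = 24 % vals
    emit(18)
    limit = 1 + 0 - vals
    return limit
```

9

Transformed code:
def build(limit):
    scale = scale // 18
    scale = vals % 29
    limit = vals + 10
    scale = -2112 + scale
    scale = -13 + scale
    vals = 24 % vals
    emit(18)
    limit = 1 - vals
    return limit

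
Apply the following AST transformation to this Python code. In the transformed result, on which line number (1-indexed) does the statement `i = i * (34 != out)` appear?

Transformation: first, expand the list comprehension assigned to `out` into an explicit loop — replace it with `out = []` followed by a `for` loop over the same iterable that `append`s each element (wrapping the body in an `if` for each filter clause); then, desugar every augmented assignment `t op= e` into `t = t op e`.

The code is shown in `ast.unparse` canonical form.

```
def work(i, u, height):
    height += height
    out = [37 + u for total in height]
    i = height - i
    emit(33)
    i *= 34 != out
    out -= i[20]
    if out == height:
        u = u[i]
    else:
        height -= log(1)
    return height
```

Transformed code:
def work(i, u, height):
    height = height + height
    out = []
    for total in height:
        out.append(37 + u)
    i = height - i
    emit(33)
    i = i * (34 != out)
    out = out - i[20]
    if out == height:
        u = u[i]
    else:
        height = height - log(1)
    return height

8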